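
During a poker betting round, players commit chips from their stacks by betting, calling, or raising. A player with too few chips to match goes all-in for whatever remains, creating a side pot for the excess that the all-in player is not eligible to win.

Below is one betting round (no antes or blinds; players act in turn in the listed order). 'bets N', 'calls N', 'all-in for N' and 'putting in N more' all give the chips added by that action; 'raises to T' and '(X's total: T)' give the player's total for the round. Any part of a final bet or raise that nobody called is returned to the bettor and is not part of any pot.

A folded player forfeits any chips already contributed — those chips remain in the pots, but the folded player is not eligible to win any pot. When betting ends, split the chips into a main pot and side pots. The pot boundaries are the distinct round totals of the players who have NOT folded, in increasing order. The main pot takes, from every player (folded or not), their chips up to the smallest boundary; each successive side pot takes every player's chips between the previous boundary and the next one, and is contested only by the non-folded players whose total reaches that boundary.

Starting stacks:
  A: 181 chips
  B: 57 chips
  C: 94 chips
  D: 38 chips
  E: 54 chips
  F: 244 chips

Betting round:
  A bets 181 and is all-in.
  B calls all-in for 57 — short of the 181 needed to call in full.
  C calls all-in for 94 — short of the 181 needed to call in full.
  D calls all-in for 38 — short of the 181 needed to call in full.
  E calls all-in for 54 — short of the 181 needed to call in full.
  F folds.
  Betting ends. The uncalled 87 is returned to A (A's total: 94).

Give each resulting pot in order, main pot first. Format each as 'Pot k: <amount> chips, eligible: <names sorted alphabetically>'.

Pot 1: 190 chips, eligible: A, B, C, D, E
Pot 2: 64 chips, eligible: A, B, C, E
Pot 3: 9 chips, eligible: A, B, C
Pot 4: 74 chips, eligible: A, C

Derivation:
Contributions (after 87 returned to A): A=94, B=57, C=94, D=38, E=54
Folded: F
Pot levels (distinct totals of non-folded players): 38, 54, 57, 94
Layer 1-38: 38 each from A, B, C, D, E = 38*5 = 190 chips; eligible A, B, C, D, E
Layer 39-54: 16 each from A, B, C, E = 16*4 = 64 chips; eligible A, B, C, E
Layer 55-57: 3 each from A, B, C = 3*3 = 9 chips; eligible A, B, C
Layer 58-94: 37 each from A, C = 37*2 = 74 chips; eligible A, C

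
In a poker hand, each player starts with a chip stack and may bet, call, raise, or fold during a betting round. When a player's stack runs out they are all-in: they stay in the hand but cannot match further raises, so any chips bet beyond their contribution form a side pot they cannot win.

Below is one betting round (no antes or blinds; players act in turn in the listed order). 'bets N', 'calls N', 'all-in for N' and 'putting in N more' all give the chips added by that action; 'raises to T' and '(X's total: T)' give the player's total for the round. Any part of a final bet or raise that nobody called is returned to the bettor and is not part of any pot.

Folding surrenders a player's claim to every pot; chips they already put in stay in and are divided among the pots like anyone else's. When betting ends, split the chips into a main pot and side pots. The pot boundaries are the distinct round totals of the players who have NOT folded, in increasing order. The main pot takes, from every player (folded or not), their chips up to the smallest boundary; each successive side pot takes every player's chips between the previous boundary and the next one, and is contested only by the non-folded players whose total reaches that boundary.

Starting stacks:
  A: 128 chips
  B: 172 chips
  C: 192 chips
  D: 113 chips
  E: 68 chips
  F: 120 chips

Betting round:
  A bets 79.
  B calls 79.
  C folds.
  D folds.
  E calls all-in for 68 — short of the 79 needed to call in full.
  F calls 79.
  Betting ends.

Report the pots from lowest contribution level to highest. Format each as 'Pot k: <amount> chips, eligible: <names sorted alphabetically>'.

Pot 1: 272 chips, eligible: A, B, E, F
Pot 2: 33 chips, eligible: A, B, F

Derivation:
Contributions: A=79, B=79, E=68, F=79
Folded: C, D
Pot levels (distinct totals of non-folded players): 68, 79
Layer 1-68: 68 each from A, B, E, F = 68*4 = 272 chips; eligible A, B, E, F
Layer 69-79: 11 each from A, B, F = 11*3 = 33 chips; eligible A, B, F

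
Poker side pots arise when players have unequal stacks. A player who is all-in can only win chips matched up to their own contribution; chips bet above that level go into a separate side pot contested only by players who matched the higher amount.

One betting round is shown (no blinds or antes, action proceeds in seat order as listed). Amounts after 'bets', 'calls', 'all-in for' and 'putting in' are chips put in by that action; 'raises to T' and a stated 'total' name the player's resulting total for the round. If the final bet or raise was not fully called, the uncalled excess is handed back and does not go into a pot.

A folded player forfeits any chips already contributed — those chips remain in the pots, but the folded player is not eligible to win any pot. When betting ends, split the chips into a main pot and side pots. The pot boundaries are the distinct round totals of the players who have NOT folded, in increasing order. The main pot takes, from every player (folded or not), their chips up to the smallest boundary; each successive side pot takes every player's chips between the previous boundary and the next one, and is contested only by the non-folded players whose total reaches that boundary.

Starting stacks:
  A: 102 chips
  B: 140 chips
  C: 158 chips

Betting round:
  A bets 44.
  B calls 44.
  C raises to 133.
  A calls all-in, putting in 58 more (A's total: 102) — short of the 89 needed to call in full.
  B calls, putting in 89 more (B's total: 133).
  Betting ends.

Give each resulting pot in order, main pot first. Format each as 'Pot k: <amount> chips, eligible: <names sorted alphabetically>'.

Pot 1: 306 chips, eligible: A, B, C
Pot 2: 62 chips, eligible: B, C

Derivation:
Contributions: A=102, B=133, C=133
Pot levels (distinct totals of non-folded players): 102, 133
Layer 1-102: 102 each from A, B, C = 102*3 = 306 chips; eligible A, B, C
Layer 103-133: 31 each from B, C = 31*2 = 62 chips; eligible B, C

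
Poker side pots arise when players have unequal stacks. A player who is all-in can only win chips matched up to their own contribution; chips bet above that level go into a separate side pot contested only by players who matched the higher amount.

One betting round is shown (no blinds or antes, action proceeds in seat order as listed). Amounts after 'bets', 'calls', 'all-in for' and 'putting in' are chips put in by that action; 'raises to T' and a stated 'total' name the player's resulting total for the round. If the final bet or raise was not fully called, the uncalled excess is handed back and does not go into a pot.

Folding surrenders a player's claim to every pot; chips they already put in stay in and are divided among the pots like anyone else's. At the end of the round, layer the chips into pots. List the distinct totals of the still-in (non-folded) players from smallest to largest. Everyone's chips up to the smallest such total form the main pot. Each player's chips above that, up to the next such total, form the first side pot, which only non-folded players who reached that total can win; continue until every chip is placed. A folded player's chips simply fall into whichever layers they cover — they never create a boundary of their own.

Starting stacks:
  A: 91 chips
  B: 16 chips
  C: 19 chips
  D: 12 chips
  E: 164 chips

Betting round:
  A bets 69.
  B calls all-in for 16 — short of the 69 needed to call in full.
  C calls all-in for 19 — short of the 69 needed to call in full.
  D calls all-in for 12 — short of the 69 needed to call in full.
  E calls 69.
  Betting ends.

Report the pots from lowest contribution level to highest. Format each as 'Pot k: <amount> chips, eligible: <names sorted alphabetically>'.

Pot 1: 60 chips, eligible: A, B, C, D, E
Pot 2: 16 chips, eligible: A, B, C, E
Pot 3: 9 chips, eligible: A, C, E
Pot 4: 100 chips, eligible: A, E

Derivation:
Contributions: A=69, B=16, C=19, D=12, E=69
Pot levels (distinct totals of non-folded players): 12, 16, 19, 69
Layer 1-12: 12 each from A, B, C, D, E = 12*5 = 60 chips; eligible A, B, C, D, E
Layer 13-16: 4 each from A, B, C, E = 4*4 = 16 chips; eligible A, B, C, E
Layer 17-19: 3 each from A, C, E = 3*3 = 9 chips; eligible A, C, E
Layer 20-69: 50 each from A, E = 50*2 = 100 chips; eligible A, E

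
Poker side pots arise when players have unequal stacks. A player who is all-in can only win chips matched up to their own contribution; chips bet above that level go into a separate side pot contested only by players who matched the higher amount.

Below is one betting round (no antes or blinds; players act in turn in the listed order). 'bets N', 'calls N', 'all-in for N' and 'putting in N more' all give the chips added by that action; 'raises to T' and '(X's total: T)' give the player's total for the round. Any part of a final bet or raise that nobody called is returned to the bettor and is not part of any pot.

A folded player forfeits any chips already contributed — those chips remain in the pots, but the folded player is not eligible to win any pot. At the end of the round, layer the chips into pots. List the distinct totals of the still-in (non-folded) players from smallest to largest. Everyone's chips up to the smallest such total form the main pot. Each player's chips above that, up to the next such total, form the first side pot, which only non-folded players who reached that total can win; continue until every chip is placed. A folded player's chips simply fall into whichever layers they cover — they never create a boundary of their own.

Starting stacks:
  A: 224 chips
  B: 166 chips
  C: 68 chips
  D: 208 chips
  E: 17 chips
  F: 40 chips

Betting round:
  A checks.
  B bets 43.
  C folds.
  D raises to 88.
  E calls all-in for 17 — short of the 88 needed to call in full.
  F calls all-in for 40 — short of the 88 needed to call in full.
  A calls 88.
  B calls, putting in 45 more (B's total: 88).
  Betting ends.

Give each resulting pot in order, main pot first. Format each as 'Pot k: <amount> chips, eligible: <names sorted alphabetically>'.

Contributions: A=88, B=88, D=88, E=17, F=40
Folded: C
Pot levels (distinct totals of non-folded players): 17, 40, 88
Layer 1-17: 17 each from A, B, D, E, F = 17*5 = 85 chips; eligible A, B, D, E, F
Layer 18-40: 23 each from A, B, D, F = 23*4 = 92 chips; eligible A, B, D, F
Layer 41-88: 48 each from A, B, D = 48*3 = 144 chips; eligible A, B, D

Pot 1: 85 chips, eligible: A, B, D, E, F
Pot 2: 92 chips, eligible: A, B, D, F
Pot 3: 144 chips, eligible: A, B, D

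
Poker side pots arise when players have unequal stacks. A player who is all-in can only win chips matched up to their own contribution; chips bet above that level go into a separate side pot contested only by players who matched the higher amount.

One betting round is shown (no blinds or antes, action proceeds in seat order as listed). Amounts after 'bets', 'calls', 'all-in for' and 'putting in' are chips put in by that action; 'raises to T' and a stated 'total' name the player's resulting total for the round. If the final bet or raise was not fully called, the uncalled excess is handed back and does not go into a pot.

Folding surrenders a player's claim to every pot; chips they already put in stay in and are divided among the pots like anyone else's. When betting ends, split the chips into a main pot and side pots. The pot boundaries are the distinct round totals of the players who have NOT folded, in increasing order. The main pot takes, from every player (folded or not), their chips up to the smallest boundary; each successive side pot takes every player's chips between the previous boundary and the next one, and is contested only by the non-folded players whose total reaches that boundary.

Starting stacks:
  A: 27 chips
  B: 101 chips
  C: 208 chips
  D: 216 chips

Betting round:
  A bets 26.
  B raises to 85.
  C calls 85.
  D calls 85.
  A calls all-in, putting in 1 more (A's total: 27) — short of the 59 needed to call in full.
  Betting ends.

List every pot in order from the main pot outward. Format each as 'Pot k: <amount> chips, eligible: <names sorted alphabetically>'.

Pot 1: 108 chips, eligible: A, B, C, D
Pot 2: 174 chips, eligible: B, C, D

Derivation:
Contributions: A=27, B=85, C=85, D=85
Pot levels (distinct totals of non-folded players): 27, 85
Layer 1-27: 27 each from A, B, C, D = 27*4 = 108 chips; eligible A, B, C, D
Layer 28-85: 58 each from B, C, D = 58*3 = 174 chips; eligible B, C, D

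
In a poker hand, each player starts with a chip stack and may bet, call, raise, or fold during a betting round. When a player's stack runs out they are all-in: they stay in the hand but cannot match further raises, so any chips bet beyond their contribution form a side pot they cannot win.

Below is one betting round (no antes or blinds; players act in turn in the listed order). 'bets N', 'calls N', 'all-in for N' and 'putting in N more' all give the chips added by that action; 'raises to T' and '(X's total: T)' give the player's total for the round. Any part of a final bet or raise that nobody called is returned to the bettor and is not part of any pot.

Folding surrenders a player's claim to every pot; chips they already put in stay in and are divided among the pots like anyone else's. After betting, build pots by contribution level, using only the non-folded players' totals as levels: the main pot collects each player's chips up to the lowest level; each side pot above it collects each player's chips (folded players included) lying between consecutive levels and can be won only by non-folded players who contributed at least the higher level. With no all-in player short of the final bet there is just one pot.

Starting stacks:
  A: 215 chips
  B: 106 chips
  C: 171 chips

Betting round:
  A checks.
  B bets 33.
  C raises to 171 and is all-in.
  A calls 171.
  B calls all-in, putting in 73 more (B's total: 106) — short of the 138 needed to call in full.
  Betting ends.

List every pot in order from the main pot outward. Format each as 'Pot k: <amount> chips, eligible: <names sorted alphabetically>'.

Contributions: A=171, B=106, C=171
Pot levels (distinct totals of non-folded players): 106, 171
Layer 1-106: 106 each from A, B, C = 106*3 = 318 chips; eligible A, B, C
Layer 107-171: 65 each from A, C = 65*2 = 130 chips; eligible A, C

Pot 1: 318 chips, eligible: A, B, C
Pot 2: 130 chips, eligible: A, C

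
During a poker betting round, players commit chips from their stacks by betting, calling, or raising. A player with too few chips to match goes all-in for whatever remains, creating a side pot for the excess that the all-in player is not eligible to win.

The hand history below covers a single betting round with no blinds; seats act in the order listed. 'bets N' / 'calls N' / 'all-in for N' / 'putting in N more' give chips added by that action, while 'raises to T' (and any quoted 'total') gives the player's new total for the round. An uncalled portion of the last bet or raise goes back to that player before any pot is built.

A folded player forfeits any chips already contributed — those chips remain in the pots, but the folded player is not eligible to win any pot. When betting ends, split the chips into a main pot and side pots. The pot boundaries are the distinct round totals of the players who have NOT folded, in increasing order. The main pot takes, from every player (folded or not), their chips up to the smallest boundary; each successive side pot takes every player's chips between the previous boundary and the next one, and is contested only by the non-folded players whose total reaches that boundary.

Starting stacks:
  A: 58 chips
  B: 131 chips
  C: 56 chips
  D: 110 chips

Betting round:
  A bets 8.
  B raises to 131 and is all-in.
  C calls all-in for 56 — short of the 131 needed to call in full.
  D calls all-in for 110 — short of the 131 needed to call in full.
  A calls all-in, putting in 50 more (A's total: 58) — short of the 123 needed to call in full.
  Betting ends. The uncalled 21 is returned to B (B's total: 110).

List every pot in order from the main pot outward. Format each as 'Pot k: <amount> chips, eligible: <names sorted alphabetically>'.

Pot 1: 224 chips, eligible: A, B, C, D
Pot 2: 6 chips, eligible: A, B, D
Pot 3: 104 chips, eligible: B, D

Derivation:
Contributions (after 21 returned to B): A=58, B=110, C=56, D=110
Pot levels (distinct totals of non-folded players): 56, 58, 110
Layer 1-56: 56 each from A, B, C, D = 56*4 = 224 chips; eligible A, B, C, D
Layer 57-58: 2 each from A, B, D = 2*3 = 6 chips; eligible A, B, D
Layer 59-110: 52 each from B, D = 52*2 = 104 chips; eligible B, D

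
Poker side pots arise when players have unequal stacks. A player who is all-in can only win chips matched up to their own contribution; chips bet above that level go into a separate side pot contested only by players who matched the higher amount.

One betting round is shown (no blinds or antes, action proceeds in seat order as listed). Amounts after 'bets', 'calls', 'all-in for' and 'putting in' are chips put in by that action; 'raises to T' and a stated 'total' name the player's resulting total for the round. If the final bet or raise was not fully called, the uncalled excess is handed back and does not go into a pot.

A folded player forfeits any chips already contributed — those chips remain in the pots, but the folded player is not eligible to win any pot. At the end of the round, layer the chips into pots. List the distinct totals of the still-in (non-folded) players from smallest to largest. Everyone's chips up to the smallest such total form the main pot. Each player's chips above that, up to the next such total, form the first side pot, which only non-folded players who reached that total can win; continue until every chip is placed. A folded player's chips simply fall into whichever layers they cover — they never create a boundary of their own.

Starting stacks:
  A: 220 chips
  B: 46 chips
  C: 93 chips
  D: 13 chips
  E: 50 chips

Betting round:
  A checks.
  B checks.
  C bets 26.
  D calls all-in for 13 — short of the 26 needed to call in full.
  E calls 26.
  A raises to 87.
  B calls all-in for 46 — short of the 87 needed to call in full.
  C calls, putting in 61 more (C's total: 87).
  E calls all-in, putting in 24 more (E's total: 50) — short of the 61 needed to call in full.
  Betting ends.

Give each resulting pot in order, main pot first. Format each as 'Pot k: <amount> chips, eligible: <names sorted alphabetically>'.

Pot 1: 65 chips, eligible: A, B, C, D, E
Pot 2: 132 chips, eligible: A, B, C, E
Pot 3: 12 chips, eligible: A, C, E
Pot 4: 74 chips, eligible: A, C

Derivation:
Contributions: A=87, B=46, C=87, D=13, E=50
Pot levels (distinct totals of non-folded players): 13, 46, 50, 87
Layer 1-13: 13 each from A, B, C, D, E = 13*5 = 65 chips; eligible A, B, C, D, E
Layer 14-46: 33 each from A, B, C, E = 33*4 = 132 chips; eligible A, B, C, E
Layer 47-50: 4 each from A, C, E = 4*3 = 12 chips; eligible A, C, E
Layer 51-87: 37 each from A, C = 37*2 = 74 chips; eligible A, C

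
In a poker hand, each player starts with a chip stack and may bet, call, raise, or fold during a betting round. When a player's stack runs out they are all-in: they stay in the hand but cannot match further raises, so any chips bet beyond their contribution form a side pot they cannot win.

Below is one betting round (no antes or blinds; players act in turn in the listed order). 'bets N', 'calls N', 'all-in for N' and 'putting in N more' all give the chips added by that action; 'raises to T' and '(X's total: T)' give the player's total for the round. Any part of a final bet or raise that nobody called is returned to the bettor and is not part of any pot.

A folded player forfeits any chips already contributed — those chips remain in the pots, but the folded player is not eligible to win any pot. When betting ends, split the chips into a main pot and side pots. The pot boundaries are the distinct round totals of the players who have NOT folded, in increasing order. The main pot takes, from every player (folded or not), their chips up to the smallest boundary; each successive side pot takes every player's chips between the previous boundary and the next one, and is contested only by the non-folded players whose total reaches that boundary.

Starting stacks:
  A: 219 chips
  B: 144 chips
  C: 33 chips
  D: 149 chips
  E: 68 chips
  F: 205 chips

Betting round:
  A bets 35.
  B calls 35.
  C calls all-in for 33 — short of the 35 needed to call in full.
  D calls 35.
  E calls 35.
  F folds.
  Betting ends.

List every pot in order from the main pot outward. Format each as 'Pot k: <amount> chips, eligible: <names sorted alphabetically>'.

Pot 1: 165 chips, eligible: A, B, C, D, E
Pot 2: 8 chips, eligible: A, B, D, E

Derivation:
Contributions: A=35, B=35, C=33, D=35, E=35
Folded: F
Pot levels (distinct totals of non-folded players): 33, 35
Layer 1-33: 33 each from A, B, C, D, E = 33*5 = 165 chips; eligible A, B, C, D, E
Layer 34-35: 2 each from A, B, D, E = 2*4 = 8 chips; eligible A, B, D, E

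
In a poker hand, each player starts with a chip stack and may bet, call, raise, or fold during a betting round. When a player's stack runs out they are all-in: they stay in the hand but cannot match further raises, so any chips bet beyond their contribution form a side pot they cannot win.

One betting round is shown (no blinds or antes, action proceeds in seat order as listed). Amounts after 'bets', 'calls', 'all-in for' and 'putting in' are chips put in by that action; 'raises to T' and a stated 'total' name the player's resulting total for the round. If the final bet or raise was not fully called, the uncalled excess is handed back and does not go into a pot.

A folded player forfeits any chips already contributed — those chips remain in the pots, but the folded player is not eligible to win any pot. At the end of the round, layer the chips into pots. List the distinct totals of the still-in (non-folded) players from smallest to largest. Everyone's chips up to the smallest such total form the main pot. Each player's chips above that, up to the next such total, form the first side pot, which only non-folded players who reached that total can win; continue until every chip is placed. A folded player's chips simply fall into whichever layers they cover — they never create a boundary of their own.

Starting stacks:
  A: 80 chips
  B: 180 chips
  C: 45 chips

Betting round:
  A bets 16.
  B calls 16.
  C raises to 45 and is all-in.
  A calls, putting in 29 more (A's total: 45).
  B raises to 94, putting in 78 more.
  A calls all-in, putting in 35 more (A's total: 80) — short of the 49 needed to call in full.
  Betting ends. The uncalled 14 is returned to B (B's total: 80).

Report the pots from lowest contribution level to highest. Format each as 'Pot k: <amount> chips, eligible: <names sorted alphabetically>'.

Pot 1: 135 chips, eligible: A, B, C
Pot 2: 70 chips, eligible: A, B

Derivation:
Contributions (after 14 returned to B): A=80, B=80, C=45
Pot levels (distinct totals of non-folded players): 45, 80
Layer 1-45: 45 each from A, B, C = 45*3 = 135 chips; eligible A, B, C
Layer 46-80: 35 each from A, B = 35*2 = 70 chips; eligible A, B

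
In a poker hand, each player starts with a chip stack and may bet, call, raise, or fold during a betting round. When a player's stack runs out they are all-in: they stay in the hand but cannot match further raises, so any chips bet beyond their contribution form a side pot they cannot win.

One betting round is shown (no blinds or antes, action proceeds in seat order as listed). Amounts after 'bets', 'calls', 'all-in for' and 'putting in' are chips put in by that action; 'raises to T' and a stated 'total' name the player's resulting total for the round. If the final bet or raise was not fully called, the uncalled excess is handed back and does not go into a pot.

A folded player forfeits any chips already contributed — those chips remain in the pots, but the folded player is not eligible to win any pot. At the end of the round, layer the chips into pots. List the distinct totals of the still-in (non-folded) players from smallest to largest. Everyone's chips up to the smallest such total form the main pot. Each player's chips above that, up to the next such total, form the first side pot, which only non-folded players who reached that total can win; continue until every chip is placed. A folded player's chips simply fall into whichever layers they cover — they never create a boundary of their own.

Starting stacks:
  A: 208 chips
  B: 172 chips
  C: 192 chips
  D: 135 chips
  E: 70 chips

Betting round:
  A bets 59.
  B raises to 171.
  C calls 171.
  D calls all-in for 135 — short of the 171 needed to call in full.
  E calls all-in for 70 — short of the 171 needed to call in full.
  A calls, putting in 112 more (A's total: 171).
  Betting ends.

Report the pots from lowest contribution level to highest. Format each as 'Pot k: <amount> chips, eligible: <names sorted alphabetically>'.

Pot 1: 350 chips, eligible: A, B, C, D, E
Pot 2: 260 chips, eligible: A, B, C, D
Pot 3: 108 chips, eligible: A, B, C

Derivation:
Contributions: A=171, B=171, C=171, D=135, E=70
Pot levels (distinct totals of non-folded players): 70, 135, 171
Layer 1-70: 70 each from A, B, C, D, E = 70*5 = 350 chips; eligible A, B, C, D, E
Layer 71-135: 65 each from A, B, C, D = 65*4 = 260 chips; eligible A, B, C, D
Layer 136-171: 36 each from A, B, C = 36*3 = 108 chips; eligible A, B, C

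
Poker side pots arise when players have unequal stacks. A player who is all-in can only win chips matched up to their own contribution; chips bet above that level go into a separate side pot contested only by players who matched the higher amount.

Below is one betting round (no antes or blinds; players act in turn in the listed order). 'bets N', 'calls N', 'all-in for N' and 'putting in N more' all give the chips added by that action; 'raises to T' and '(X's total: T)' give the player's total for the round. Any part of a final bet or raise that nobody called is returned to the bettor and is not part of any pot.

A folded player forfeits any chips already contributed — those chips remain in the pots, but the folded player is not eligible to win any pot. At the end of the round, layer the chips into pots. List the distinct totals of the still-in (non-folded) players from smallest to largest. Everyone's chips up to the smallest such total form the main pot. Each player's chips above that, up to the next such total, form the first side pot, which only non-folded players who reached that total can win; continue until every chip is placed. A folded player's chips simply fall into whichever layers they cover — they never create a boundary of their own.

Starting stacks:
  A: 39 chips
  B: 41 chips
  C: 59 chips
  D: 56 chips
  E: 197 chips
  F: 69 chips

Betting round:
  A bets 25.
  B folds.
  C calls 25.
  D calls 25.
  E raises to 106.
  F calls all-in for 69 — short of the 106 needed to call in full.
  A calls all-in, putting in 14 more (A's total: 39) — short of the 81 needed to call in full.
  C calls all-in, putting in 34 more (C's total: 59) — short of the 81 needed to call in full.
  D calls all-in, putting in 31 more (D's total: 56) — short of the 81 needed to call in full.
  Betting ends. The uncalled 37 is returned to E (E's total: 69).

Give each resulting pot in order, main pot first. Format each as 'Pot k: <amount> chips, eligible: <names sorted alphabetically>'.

Pot 1: 195 chips, eligible: A, C, D, E, F
Pot 2: 68 chips, eligible: C, D, E, F
Pot 3: 9 chips, eligible: C, E, F
Pot 4: 20 chips, eligible: E, F

Derivation:
Contributions (after 37 returned to E): A=39, C=59, D=56, E=69, F=69
Folded: B
Pot levels (distinct totals of non-folded players): 39, 56, 59, 69
Layer 1-39: 39 each from A, C, D, E, F = 39*5 = 195 chips; eligible A, C, D, E, F
Layer 40-56: 17 each from C, D, E, F = 17*4 = 68 chips; eligible C, D, E, F
Layer 57-59: 3 each from C, E, F = 3*3 = 9 chips; eligible C, E, F
Layer 60-69: 10 each from E, F = 10*2 = 20 chips; eligible E, F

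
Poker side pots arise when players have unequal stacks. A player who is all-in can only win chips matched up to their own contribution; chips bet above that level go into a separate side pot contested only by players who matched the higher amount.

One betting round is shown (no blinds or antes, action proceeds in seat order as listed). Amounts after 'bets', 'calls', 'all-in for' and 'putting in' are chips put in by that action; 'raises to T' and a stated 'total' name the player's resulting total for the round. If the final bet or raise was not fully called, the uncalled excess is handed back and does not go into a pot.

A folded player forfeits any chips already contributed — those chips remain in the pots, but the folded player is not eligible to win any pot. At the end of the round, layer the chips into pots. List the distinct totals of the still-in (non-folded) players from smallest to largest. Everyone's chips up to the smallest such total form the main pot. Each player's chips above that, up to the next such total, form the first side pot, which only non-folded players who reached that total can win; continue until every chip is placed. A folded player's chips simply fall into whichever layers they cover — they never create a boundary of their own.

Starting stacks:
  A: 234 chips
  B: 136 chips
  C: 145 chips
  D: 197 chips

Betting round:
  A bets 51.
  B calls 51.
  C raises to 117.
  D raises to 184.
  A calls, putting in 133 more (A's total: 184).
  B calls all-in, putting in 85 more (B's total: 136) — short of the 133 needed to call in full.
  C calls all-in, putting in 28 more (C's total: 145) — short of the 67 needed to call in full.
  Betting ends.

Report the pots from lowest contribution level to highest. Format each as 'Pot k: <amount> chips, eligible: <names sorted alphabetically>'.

Contributions: A=184, B=136, C=145, D=184
Pot levels (distinct totals of non-folded players): 136, 145, 184
Layer 1-136: 136 each from A, B, C, D = 136*4 = 544 chips; eligible A, B, C, D
Layer 137-145: 9 each from A, C, D = 9*3 = 27 chips; eligible A, C, D
Layer 146-184: 39 each from A, D = 39*2 = 78 chips; eligible A, D

Pot 1: 544 chips, eligible: A, B, C, D
Pot 2: 27 chips, eligible: A, C, D
Pot 3: 78 chips, eligible: A, D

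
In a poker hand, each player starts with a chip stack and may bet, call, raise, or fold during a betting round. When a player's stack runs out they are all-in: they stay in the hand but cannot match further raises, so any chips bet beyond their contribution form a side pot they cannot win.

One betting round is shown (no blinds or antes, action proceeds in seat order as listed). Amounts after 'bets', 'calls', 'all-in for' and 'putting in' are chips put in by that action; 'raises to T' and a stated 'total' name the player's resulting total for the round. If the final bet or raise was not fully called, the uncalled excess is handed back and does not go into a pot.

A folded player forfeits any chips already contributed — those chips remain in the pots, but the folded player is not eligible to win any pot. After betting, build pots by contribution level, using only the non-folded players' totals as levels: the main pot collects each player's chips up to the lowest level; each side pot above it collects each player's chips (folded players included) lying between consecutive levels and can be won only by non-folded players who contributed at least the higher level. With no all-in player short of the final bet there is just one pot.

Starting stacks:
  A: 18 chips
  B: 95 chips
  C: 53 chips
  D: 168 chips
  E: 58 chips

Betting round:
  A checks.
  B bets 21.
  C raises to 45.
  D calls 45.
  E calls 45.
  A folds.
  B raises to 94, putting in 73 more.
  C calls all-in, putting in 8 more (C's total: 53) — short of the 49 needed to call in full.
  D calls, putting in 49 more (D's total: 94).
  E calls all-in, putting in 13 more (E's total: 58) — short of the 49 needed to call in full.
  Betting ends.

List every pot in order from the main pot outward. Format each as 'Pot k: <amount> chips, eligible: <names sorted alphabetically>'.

Contributions: B=94, C=53, D=94, E=58
Folded: A
Pot levels (distinct totals of non-folded players): 53, 58, 94
Layer 1-53: 53 each from B, C, D, E = 53*4 = 212 chips; eligible B, C, D, E
Layer 54-58: 5 each from B, D, E = 5*3 = 15 chips; eligible B, D, E
Layer 59-94: 36 each from B, D = 36*2 = 72 chips; eligible B, D

Pot 1: 212 chips, eligible: B, C, D, E
Pot 2: 15 chips, eligible: B, D, E
Pot 3: 72 chips, eligible: B, D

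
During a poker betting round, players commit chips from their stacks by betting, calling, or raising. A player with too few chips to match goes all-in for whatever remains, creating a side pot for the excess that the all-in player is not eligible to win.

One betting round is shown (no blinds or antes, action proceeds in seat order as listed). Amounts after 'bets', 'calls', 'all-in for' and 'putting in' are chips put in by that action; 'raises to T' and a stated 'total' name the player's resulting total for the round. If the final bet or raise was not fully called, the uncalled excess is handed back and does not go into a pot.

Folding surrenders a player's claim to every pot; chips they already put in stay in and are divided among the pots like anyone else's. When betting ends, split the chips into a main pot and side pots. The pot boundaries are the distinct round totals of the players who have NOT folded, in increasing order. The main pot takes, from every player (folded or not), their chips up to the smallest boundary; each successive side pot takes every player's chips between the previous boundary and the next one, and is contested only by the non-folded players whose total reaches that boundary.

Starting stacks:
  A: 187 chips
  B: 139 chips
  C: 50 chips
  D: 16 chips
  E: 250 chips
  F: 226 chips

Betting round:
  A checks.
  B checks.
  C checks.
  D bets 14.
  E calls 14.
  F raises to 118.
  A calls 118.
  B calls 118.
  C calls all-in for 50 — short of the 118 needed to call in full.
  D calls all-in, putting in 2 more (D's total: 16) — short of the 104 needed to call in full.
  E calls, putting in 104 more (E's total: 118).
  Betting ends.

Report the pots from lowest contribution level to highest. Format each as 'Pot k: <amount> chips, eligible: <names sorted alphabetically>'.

Pot 1: 96 chips, eligible: A, B, C, D, E, F
Pot 2: 170 chips, eligible: A, B, C, E, F
Pot 3: 272 chips, eligible: A, B, E, F

Derivation:
Contributions: A=118, B=118, C=50, D=16, E=118, F=118
Pot levels (distinct totals of non-folded players): 16, 50, 118
Layer 1-16: 16 each from A, B, C, D, E, F = 16*6 = 96 chips; eligible A, B, C, D, E, F
Layer 17-50: 34 each from A, B, C, E, F = 34*5 = 170 chips; eligible A, B, C, E, F
Layer 51-118: 68 each from A, B, E, F = 68*4 = 272 chips; eligible A, B, E, F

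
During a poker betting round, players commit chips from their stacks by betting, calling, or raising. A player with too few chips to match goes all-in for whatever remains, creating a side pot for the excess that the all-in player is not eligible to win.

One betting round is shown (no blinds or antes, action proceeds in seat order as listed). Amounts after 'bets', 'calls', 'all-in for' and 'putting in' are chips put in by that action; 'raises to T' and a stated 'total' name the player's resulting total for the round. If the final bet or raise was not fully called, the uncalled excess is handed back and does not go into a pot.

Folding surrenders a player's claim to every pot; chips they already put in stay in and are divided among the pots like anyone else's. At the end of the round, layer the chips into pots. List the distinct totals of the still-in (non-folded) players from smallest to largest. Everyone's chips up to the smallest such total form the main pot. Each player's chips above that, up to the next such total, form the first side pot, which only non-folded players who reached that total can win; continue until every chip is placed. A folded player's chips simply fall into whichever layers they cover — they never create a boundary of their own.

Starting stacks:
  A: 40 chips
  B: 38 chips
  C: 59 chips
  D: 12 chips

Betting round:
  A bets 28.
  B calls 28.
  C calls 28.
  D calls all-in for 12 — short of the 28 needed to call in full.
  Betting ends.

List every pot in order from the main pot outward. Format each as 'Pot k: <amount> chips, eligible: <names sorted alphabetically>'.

Pot 1: 48 chips, eligible: A, B, C, D
Pot 2: 48 chips, eligible: A, B, C

Derivation:
Contributions: A=28, B=28, C=28, D=12
Pot levels (distinct totals of non-folded players): 12, 28
Layer 1-12: 12 each from A, B, C, D = 12*4 = 48 chips; eligible A, B, C, D
Layer 13-28: 16 each from A, B, C = 16*3 = 48 chips; eligible A, B, C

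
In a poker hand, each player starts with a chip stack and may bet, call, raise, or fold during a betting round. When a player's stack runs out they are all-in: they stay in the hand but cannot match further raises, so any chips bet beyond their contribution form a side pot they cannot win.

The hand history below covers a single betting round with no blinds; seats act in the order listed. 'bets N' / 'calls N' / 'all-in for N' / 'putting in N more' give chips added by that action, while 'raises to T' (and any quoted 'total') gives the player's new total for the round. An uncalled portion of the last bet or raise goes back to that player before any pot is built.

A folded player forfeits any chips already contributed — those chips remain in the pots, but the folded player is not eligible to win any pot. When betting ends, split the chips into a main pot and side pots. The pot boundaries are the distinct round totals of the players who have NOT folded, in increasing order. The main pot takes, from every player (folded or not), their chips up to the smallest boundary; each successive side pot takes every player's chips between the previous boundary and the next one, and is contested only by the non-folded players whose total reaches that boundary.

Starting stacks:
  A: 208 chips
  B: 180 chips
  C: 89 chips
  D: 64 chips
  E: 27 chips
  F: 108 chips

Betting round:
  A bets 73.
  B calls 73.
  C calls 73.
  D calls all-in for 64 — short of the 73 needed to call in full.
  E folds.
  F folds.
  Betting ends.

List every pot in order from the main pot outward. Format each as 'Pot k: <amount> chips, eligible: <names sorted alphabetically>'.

Contributions: A=73, B=73, C=73, D=64
Folded: E, F
Pot levels (distinct totals of non-folded players): 64, 73
Layer 1-64: 64 each from A, B, C, D = 64*4 = 256 chips; eligible A, B, C, D
Layer 65-73: 9 each from A, B, C = 9*3 = 27 chips; eligible A, B, C

Pot 1: 256 chips, eligible: A, B, C, D
Pot 2: 27 chips, eligible: A, B, C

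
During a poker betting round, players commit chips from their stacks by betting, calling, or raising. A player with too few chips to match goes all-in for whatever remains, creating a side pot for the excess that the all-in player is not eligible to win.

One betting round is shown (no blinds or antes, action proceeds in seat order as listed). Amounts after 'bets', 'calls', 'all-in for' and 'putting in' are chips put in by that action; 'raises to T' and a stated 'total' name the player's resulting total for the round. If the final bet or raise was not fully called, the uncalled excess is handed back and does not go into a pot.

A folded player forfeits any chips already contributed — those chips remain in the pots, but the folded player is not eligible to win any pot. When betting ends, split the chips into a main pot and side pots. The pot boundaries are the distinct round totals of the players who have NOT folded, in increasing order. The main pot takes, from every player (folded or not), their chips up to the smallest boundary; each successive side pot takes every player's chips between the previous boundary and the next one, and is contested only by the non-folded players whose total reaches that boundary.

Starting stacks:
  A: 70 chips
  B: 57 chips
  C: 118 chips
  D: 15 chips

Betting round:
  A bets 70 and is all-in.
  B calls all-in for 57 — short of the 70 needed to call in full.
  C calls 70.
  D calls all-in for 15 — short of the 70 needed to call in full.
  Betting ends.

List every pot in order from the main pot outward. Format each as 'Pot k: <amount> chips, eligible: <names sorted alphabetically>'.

Contributions: A=70, B=57, C=70, D=15
Pot levels (distinct totals of non-folded players): 15, 57, 70
Layer 1-15: 15 each from A, B, C, D = 15*4 = 60 chips; eligible A, B, C, D
Layer 16-57: 42 each from A, B, C = 42*3 = 126 chips; eligible A, B, C
Layer 58-70: 13 each from A, C = 13*2 = 26 chips; eligible A, C

Pot 1: 60 chips, eligible: A, B, C, D
Pot 2: 126 chips, eligible: A, B, C
Pot 3: 26 chips, eligible: A, C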